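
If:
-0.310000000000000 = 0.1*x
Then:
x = -3.10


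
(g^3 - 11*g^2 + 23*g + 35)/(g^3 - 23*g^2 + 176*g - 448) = (g^2 - 4*g - 5)/(g^2 - 16*g + 64)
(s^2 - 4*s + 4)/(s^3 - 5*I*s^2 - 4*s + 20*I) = (s - 2)/(s^2 + s*(2 - 5*I) - 10*I)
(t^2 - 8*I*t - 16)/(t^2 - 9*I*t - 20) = (t - 4*I)/(t - 5*I)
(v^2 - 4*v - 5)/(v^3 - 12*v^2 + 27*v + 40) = 1/(v - 8)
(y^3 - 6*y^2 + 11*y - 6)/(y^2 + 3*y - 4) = (y^2 - 5*y + 6)/(y + 4)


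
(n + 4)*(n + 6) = n^2 + 10*n + 24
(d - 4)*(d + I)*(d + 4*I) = d^3 - 4*d^2 + 5*I*d^2 - 4*d - 20*I*d + 16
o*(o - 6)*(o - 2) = o^3 - 8*o^2 + 12*o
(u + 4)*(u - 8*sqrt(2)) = u^2 - 8*sqrt(2)*u + 4*u - 32*sqrt(2)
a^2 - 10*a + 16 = (a - 8)*(a - 2)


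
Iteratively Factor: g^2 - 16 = (g - 4)*(g + 4)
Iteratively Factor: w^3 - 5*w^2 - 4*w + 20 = (w + 2)*(w^2 - 7*w + 10) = (w - 5)*(w + 2)*(w - 2)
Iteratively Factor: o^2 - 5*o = (o - 5)*(o)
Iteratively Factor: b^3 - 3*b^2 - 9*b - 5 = (b - 5)*(b^2 + 2*b + 1) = (b - 5)*(b + 1)*(b + 1)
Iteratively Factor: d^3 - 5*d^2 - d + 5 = (d - 1)*(d^2 - 4*d - 5) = (d - 5)*(d - 1)*(d + 1)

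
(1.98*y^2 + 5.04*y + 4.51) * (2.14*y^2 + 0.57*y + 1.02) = 4.2372*y^4 + 11.9142*y^3 + 14.5438*y^2 + 7.7115*y + 4.6002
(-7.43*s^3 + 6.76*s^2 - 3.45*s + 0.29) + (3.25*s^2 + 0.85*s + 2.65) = -7.43*s^3 + 10.01*s^2 - 2.6*s + 2.94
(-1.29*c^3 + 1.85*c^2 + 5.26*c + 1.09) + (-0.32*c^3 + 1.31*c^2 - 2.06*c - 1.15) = -1.61*c^3 + 3.16*c^2 + 3.2*c - 0.0599999999999998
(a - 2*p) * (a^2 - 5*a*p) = a^3 - 7*a^2*p + 10*a*p^2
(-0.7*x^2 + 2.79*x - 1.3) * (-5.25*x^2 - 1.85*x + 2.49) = 3.675*x^4 - 13.3525*x^3 - 0.0795000000000003*x^2 + 9.3521*x - 3.237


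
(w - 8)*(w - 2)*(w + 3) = w^3 - 7*w^2 - 14*w + 48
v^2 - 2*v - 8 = (v - 4)*(v + 2)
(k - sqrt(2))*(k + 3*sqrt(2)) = k^2 + 2*sqrt(2)*k - 6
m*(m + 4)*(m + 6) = m^3 + 10*m^2 + 24*m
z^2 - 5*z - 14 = (z - 7)*(z + 2)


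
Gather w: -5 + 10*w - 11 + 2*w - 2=12*w - 18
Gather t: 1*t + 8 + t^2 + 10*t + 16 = t^2 + 11*t + 24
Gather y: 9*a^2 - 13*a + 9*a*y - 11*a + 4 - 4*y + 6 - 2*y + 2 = 9*a^2 - 24*a + y*(9*a - 6) + 12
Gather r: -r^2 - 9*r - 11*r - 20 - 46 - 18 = -r^2 - 20*r - 84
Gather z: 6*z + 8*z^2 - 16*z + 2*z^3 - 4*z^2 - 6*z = 2*z^3 + 4*z^2 - 16*z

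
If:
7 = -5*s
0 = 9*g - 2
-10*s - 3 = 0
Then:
No Solution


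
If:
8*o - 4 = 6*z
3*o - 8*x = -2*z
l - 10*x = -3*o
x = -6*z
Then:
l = 60/209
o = 100/209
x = 36/209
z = -6/209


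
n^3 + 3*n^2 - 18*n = n*(n - 3)*(n + 6)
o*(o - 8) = o^2 - 8*o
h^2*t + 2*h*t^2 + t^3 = t*(h + t)^2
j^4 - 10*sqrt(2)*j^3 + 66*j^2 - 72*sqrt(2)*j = j*(j - 4*sqrt(2))*(j - 3*sqrt(2))^2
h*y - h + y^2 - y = (h + y)*(y - 1)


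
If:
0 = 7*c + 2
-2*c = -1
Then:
No Solution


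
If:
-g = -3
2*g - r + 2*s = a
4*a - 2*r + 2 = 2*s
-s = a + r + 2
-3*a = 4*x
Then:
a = -1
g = 3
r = 5/3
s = -8/3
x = 3/4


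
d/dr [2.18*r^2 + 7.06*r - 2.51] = 4.36*r + 7.06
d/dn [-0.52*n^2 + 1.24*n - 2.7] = 1.24 - 1.04*n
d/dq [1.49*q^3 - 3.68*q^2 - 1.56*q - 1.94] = 4.47*q^2 - 7.36*q - 1.56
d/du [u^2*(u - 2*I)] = u*(3*u - 4*I)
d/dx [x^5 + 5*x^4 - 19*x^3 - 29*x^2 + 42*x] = 5*x^4 + 20*x^3 - 57*x^2 - 58*x + 42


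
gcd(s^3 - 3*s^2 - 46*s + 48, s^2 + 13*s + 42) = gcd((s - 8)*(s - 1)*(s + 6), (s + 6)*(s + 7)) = s + 6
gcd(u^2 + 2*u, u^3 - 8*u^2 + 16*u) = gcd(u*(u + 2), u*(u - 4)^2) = u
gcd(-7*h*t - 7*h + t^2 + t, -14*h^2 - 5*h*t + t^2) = -7*h + t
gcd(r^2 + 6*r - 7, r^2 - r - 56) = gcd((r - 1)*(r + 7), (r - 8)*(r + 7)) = r + 7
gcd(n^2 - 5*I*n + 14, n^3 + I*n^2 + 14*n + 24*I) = n + 2*I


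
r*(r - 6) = r^2 - 6*r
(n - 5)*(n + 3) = n^2 - 2*n - 15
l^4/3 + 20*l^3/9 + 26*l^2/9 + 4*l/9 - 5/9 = (l/3 + 1/3)*(l - 1/3)*(l + 1)*(l + 5)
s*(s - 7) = s^2 - 7*s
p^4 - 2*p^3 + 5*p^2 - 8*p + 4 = (p - 2*I)*(p + 2*I)*(-I*p + I)*(I*p - I)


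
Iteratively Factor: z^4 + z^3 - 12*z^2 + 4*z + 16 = (z + 4)*(z^3 - 3*z^2 + 4) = (z - 2)*(z + 4)*(z^2 - z - 2) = (z - 2)*(z + 1)*(z + 4)*(z - 2)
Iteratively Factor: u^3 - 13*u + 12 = (u - 1)*(u^2 + u - 12) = (u - 1)*(u + 4)*(u - 3)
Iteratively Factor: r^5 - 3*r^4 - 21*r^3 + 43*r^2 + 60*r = (r + 4)*(r^4 - 7*r^3 + 7*r^2 + 15*r) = (r + 1)*(r + 4)*(r^3 - 8*r^2 + 15*r) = r*(r + 1)*(r + 4)*(r^2 - 8*r + 15) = r*(r - 5)*(r + 1)*(r + 4)*(r - 3)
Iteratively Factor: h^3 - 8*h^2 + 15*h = (h - 3)*(h^2 - 5*h) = h*(h - 3)*(h - 5)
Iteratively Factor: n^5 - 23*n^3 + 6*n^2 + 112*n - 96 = (n + 4)*(n^4 - 4*n^3 - 7*n^2 + 34*n - 24) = (n - 4)*(n + 4)*(n^3 - 7*n + 6) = (n - 4)*(n - 2)*(n + 4)*(n^2 + 2*n - 3) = (n - 4)*(n - 2)*(n + 3)*(n + 4)*(n - 1)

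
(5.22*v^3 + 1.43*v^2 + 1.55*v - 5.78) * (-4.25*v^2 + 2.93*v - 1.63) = -22.185*v^5 + 9.2171*v^4 - 10.9062*v^3 + 26.7756*v^2 - 19.4619*v + 9.4214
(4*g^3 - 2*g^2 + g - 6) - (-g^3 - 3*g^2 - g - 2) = 5*g^3 + g^2 + 2*g - 4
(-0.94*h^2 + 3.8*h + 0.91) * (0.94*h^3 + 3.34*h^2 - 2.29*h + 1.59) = -0.8836*h^5 + 0.4324*h^4 + 15.7*h^3 - 7.1572*h^2 + 3.9581*h + 1.4469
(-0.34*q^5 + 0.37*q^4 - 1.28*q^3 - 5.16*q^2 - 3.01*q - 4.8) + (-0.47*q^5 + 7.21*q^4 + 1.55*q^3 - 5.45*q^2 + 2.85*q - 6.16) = -0.81*q^5 + 7.58*q^4 + 0.27*q^3 - 10.61*q^2 - 0.16*q - 10.96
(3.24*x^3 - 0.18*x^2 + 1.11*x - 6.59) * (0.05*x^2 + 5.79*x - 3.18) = 0.162*x^5 + 18.7506*x^4 - 11.2899*x^3 + 6.6698*x^2 - 41.6859*x + 20.9562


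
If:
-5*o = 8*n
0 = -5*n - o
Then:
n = 0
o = 0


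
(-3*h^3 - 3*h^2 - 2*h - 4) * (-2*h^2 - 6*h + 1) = 6*h^5 + 24*h^4 + 19*h^3 + 17*h^2 + 22*h - 4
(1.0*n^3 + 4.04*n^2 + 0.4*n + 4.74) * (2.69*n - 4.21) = 2.69*n^4 + 6.6576*n^3 - 15.9324*n^2 + 11.0666*n - 19.9554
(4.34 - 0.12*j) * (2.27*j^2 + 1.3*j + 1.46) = -0.2724*j^3 + 9.6958*j^2 + 5.4668*j + 6.3364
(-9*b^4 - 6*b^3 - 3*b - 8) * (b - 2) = -9*b^5 + 12*b^4 + 12*b^3 - 3*b^2 - 2*b + 16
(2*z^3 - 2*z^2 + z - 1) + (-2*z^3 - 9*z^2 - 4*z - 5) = -11*z^2 - 3*z - 6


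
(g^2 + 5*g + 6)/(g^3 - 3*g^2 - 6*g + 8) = (g + 3)/(g^2 - 5*g + 4)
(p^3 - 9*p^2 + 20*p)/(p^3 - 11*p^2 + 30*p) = (p - 4)/(p - 6)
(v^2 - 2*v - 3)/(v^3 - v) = (v - 3)/(v*(v - 1))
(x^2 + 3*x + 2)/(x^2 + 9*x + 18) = (x^2 + 3*x + 2)/(x^2 + 9*x + 18)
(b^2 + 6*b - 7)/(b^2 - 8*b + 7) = (b + 7)/(b - 7)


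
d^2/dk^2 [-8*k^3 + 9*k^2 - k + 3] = 18 - 48*k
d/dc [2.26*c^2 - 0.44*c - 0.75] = 4.52*c - 0.44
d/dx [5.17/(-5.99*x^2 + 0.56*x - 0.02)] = (61.9366*x - 2.8952)/(5.99*x^2 - 0.56*x + 0.02)^2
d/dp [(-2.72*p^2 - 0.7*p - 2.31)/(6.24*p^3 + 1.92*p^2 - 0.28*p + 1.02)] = (16.9728*p^4 + 8.736*p^3 + 45.3488*p^2 + 3.3216*p - 1.3608)/(38.9376*p^6 + 23.9616*p^5 + 0.191999999999999*p^4 + 11.6544*p^3 + 3.9952*p^2 - 0.5712*p + 1.0404)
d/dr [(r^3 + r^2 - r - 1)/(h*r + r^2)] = (r*(h + r)*(3*r^2 + 2*r - 1) - (h + 2*r)*(r^3 + r^2 - r - 1))/(r^2*(h + r)^2)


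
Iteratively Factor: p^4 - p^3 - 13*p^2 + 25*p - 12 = (p - 1)*(p^3 - 13*p + 12) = (p - 1)^2*(p^2 + p - 12) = (p - 1)^2*(p + 4)*(p - 3)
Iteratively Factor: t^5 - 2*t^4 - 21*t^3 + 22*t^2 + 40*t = (t + 1)*(t^4 - 3*t^3 - 18*t^2 + 40*t) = t*(t + 1)*(t^3 - 3*t^2 - 18*t + 40) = t*(t - 2)*(t + 1)*(t^2 - t - 20) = t*(t - 2)*(t + 1)*(t + 4)*(t - 5)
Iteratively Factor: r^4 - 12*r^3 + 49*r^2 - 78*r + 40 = (r - 1)*(r^3 - 11*r^2 + 38*r - 40) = (r - 5)*(r - 1)*(r^2 - 6*r + 8) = (r - 5)*(r - 4)*(r - 1)*(r - 2)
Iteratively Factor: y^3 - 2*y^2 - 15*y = (y)*(y^2 - 2*y - 15) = y*(y + 3)*(y - 5)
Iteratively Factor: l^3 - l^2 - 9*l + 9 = (l - 3)*(l^2 + 2*l - 3) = (l - 3)*(l - 1)*(l + 3)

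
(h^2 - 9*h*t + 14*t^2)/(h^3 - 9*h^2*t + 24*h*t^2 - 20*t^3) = (h - 7*t)/(h^2 - 7*h*t + 10*t^2)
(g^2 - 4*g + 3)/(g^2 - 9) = (g - 1)/(g + 3)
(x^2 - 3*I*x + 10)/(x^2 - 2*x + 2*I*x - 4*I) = (x - 5*I)/(x - 2)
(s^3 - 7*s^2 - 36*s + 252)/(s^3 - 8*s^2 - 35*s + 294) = (s - 6)/(s - 7)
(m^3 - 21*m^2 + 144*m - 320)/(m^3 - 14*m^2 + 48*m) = (m^2 - 13*m + 40)/(m*(m - 6))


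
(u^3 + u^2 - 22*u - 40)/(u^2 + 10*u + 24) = (u^2 - 3*u - 10)/(u + 6)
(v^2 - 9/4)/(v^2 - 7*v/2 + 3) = (v + 3/2)/(v - 2)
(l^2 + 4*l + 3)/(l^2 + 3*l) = (l + 1)/l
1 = 1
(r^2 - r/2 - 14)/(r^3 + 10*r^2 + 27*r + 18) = (r^2 - r/2 - 14)/(r^3 + 10*r^2 + 27*r + 18)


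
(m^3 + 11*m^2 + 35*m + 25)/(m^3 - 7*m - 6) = (m^2 + 10*m + 25)/(m^2 - m - 6)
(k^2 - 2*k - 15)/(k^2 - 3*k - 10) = (k + 3)/(k + 2)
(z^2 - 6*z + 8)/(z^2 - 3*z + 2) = (z - 4)/(z - 1)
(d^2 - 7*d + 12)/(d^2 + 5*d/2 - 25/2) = 2*(d^2 - 7*d + 12)/(2*d^2 + 5*d - 25)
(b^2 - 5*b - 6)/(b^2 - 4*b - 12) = (b + 1)/(b + 2)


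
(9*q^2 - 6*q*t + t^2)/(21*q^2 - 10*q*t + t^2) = (3*q - t)/(7*q - t)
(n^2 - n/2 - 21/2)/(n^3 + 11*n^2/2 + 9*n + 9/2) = (2*n - 7)/(2*n^2 + 5*n + 3)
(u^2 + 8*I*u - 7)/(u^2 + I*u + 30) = (u^2 + 8*I*u - 7)/(u^2 + I*u + 30)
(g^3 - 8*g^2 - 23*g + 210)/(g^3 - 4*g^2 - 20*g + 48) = (g^2 - 2*g - 35)/(g^2 + 2*g - 8)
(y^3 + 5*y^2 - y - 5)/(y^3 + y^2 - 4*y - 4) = (y^2 + 4*y - 5)/(y^2 - 4)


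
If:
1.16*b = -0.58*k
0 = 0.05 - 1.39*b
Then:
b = 0.04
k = -0.07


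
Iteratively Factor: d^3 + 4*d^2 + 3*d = (d + 1)*(d^2 + 3*d) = (d + 1)*(d + 3)*(d)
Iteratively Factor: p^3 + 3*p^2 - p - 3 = (p - 1)*(p^2 + 4*p + 3) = (p - 1)*(p + 1)*(p + 3)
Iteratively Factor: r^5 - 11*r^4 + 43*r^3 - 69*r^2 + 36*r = (r - 3)*(r^4 - 8*r^3 + 19*r^2 - 12*r) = (r - 4)*(r - 3)*(r^3 - 4*r^2 + 3*r) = (r - 4)*(r - 3)*(r - 1)*(r^2 - 3*r) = (r - 4)*(r - 3)^2*(r - 1)*(r)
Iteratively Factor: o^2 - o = (o)*(o - 1)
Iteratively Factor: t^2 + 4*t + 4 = (t + 2)*(t + 2)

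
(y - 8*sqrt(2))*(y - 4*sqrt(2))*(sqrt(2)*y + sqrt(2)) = sqrt(2)*y^3 - 24*y^2 + sqrt(2)*y^2 - 24*y + 64*sqrt(2)*y + 64*sqrt(2)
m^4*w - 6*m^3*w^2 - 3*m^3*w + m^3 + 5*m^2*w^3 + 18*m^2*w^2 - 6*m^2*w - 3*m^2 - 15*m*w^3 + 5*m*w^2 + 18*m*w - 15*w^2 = (m - 3)*(m - 5*w)*(m - w)*(m*w + 1)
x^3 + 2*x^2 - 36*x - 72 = (x - 6)*(x + 2)*(x + 6)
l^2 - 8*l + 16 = (l - 4)^2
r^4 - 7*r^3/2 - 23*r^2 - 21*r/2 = r*(r - 7)*(r + 1/2)*(r + 3)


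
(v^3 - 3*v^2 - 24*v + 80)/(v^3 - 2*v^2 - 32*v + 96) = (v + 5)/(v + 6)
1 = 1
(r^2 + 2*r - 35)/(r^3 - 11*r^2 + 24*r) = (r^2 + 2*r - 35)/(r*(r^2 - 11*r + 24))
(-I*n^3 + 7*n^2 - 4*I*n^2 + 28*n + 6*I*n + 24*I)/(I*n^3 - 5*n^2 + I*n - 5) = (-n^2 + n*(-4 - 6*I) - 24*I)/(n^2 + 4*I*n + 5)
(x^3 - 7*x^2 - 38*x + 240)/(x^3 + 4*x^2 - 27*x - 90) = (x - 8)/(x + 3)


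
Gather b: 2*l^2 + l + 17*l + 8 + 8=2*l^2 + 18*l + 16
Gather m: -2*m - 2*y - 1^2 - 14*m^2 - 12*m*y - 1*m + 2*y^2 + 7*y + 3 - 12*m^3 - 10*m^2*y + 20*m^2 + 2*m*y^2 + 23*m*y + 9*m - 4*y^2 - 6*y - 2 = -12*m^3 + m^2*(6 - 10*y) + m*(2*y^2 + 11*y + 6) - 2*y^2 - y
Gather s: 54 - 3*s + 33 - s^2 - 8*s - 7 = -s^2 - 11*s + 80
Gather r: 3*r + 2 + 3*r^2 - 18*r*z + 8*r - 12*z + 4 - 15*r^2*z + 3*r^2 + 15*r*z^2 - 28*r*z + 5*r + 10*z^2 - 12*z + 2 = r^2*(6 - 15*z) + r*(15*z^2 - 46*z + 16) + 10*z^2 - 24*z + 8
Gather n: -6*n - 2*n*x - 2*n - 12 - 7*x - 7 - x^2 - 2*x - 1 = n*(-2*x - 8) - x^2 - 9*x - 20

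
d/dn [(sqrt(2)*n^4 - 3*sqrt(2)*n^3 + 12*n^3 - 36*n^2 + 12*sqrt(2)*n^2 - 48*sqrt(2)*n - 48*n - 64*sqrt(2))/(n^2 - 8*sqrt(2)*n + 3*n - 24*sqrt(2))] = 2*(sqrt(2)*n^5 - 18*n^4 + 3*sqrt(2)*n^4 - 105*sqrt(2)*n^3 - 12*n^3 - 246*sqrt(2)*n^2 + 90*n^2 - 576*n + 928*sqrt(2)*n + 640 + 672*sqrt(2))/(n^4 - 16*sqrt(2)*n^3 + 6*n^3 - 96*sqrt(2)*n^2 + 137*n^2 - 144*sqrt(2)*n + 768*n + 1152)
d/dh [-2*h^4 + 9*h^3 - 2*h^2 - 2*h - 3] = -8*h^3 + 27*h^2 - 4*h - 2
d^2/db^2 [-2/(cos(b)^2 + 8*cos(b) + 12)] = 4*(2*sin(b)^4 - 9*sin(b)^2 - 63*cos(b) + 3*cos(3*b) - 45)/((cos(b) + 2)^3*(cos(b) + 6)^3)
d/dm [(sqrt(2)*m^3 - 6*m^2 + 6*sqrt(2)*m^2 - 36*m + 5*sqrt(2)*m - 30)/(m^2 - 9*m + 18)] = (sqrt(2)*m^4 - 18*sqrt(2)*m^3 - 5*sqrt(2)*m^2 + 90*m^2 - 156*m + 216*sqrt(2)*m - 918 + 90*sqrt(2))/(m^4 - 18*m^3 + 117*m^2 - 324*m + 324)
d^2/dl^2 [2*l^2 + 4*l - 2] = 4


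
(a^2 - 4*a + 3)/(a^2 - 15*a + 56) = (a^2 - 4*a + 3)/(a^2 - 15*a + 56)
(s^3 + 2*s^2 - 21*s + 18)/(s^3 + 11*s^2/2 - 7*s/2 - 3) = 2*(s - 3)/(2*s + 1)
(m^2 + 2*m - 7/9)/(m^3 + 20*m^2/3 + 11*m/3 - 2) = (m + 7/3)/(m^2 + 7*m + 6)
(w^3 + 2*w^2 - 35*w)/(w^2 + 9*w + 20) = w*(w^2 + 2*w - 35)/(w^2 + 9*w + 20)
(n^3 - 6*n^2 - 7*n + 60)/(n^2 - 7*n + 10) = (n^2 - n - 12)/(n - 2)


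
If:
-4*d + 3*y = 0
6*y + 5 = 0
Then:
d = -5/8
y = -5/6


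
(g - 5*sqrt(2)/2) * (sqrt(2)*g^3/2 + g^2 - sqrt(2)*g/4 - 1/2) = sqrt(2)*g^4/2 - 3*g^3/2 - 11*sqrt(2)*g^2/4 + 3*g/4 + 5*sqrt(2)/4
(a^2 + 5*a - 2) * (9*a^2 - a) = 9*a^4 + 44*a^3 - 23*a^2 + 2*a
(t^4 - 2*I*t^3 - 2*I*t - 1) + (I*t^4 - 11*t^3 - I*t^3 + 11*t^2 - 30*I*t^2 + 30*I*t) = t^4 + I*t^4 - 11*t^3 - 3*I*t^3 + 11*t^2 - 30*I*t^2 + 28*I*t - 1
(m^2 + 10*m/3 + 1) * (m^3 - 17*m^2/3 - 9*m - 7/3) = m^5 - 7*m^4/3 - 242*m^3/9 - 38*m^2 - 151*m/9 - 7/3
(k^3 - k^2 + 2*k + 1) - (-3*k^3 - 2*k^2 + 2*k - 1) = 4*k^3 + k^2 + 2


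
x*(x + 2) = x^2 + 2*x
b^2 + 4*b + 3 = (b + 1)*(b + 3)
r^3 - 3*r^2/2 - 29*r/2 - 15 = (r - 5)*(r + 3/2)*(r + 2)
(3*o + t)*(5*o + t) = 15*o^2 + 8*o*t + t^2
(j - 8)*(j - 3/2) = j^2 - 19*j/2 + 12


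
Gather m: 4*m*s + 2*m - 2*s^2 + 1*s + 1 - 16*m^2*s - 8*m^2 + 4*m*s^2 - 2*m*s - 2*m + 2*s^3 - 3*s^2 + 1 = m^2*(-16*s - 8) + m*(4*s^2 + 2*s) + 2*s^3 - 5*s^2 + s + 2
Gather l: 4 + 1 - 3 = 2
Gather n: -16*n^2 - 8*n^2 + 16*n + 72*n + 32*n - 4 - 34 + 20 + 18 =-24*n^2 + 120*n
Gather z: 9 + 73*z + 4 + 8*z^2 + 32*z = 8*z^2 + 105*z + 13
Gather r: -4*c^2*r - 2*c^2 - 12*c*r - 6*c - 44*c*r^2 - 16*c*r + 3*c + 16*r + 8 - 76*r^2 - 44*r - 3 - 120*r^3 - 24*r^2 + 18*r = -2*c^2 - 3*c - 120*r^3 + r^2*(-44*c - 100) + r*(-4*c^2 - 28*c - 10) + 5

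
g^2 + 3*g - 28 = (g - 4)*(g + 7)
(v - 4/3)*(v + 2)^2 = v^3 + 8*v^2/3 - 4*v/3 - 16/3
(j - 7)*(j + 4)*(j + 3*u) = j^3 + 3*j^2*u - 3*j^2 - 9*j*u - 28*j - 84*u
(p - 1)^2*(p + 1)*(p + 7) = p^4 + 6*p^3 - 8*p^2 - 6*p + 7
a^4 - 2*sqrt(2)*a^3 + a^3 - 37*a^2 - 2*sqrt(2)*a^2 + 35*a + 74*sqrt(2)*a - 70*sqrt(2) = (a - 5)*(a - 1)*(a + 7)*(a - 2*sqrt(2))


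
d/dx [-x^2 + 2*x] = 2 - 2*x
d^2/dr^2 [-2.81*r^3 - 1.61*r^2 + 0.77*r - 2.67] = -16.86*r - 3.22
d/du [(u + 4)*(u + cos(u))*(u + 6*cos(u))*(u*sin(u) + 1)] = (u + 4)*(u + cos(u))*(u + 6*cos(u))*(u*cos(u) + sin(u)) - (u + 4)*(u + cos(u))*(u*sin(u) + 1)*(6*sin(u) - 1) - (u + 4)*(u + 6*cos(u))*(u*sin(u) + 1)*(sin(u) - 1) + (u + cos(u))*(u + 6*cos(u))*(u*sin(u) + 1)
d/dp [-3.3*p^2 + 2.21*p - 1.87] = 2.21 - 6.6*p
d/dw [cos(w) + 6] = -sin(w)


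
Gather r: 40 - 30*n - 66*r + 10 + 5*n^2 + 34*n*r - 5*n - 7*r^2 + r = 5*n^2 - 35*n - 7*r^2 + r*(34*n - 65) + 50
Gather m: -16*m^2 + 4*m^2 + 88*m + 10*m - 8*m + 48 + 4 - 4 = -12*m^2 + 90*m + 48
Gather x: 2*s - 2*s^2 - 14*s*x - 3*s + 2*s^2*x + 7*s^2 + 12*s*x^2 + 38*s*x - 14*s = 5*s^2 + 12*s*x^2 - 15*s + x*(2*s^2 + 24*s)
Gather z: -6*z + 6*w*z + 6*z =6*w*z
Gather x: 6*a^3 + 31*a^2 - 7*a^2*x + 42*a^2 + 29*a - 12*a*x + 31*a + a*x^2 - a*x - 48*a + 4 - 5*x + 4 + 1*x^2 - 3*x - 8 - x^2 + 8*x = 6*a^3 + 73*a^2 + a*x^2 + 12*a + x*(-7*a^2 - 13*a)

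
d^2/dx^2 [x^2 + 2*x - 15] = 2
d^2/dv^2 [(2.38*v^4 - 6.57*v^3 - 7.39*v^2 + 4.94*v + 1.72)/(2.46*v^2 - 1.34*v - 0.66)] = (28.805616*v^6 - 47.0725919999999*v^5 + 2.45616000000012*v^4 - 0.181319999999971*v^3 - 31.960224*v^2 - 3.06669600000001*v - 3.413992)/(14.886936*v^6 - 24.327432*v^5 + 1.26936*v^4 + 10.64764*v^3 - 0.34056*v^2 - 1.751112*v - 0.287496)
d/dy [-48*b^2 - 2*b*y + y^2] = -2*b + 2*y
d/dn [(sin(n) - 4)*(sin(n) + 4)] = sin(2*n)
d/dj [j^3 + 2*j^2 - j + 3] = 3*j^2 + 4*j - 1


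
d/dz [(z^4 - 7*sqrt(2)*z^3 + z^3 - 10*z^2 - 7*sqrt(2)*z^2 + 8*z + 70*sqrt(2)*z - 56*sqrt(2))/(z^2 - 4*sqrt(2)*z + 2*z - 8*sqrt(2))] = (2*z^5 - 19*sqrt(2)*z^4 + 7*z^4 - 68*sqrt(2)*z^3 + 116*z^3 - 68*sqrt(2)*z^2 + 364*z^2 + 224*z + 272*sqrt(2)*z - 1568 + 48*sqrt(2))/(z^4 - 8*sqrt(2)*z^3 + 4*z^3 - 32*sqrt(2)*z^2 + 36*z^2 - 32*sqrt(2)*z + 128*z + 128)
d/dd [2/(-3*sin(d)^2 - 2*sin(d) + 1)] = 4*(3*sin(d) + 1)*cos(d)/(3*sin(d)^2 + 2*sin(d) - 1)^2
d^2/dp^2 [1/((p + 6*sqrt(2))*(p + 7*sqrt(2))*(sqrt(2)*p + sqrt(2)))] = sqrt(2)*((p + 1)^2*(p + 6*sqrt(2))^2 + (p + 1)^2*(p + 6*sqrt(2))*(p + 7*sqrt(2)) + (p + 1)^2*(p + 7*sqrt(2))^2 + (p + 1)*(p + 6*sqrt(2))^2*(p + 7*sqrt(2)) + (p + 1)*(p + 6*sqrt(2))*(p + 7*sqrt(2))^2 + (p + 6*sqrt(2))^2*(p + 7*sqrt(2))^2)/((p + 1)^3*(p + 6*sqrt(2))^3*(p + 7*sqrt(2))^3)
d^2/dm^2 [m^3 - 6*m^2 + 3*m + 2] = 6*m - 12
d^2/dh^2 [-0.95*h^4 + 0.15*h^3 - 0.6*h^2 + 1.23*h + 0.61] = -11.4*h^2 + 0.9*h - 1.2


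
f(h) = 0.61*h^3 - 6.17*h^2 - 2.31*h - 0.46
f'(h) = 1.83*h^2 - 12.34*h - 2.31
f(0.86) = -6.62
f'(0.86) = -11.57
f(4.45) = -79.17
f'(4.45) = -20.98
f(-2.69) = -50.77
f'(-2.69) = 44.13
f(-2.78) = -54.83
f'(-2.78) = 46.14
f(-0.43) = -0.66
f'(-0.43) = 3.33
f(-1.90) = -22.53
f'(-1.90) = 27.74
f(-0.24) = -0.27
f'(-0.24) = 0.76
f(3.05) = -47.59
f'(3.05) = -22.92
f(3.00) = -46.45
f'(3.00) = -22.86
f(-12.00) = -1915.30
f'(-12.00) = 409.29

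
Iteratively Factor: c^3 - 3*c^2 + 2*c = (c - 2)*(c^2 - c) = c*(c - 2)*(c - 1)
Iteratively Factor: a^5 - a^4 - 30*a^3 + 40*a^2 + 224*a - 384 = (a - 3)*(a^4 + 2*a^3 - 24*a^2 - 32*a + 128) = (a - 3)*(a + 4)*(a^3 - 2*a^2 - 16*a + 32) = (a - 4)*(a - 3)*(a + 4)*(a^2 + 2*a - 8) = (a - 4)*(a - 3)*(a + 4)^2*(a - 2)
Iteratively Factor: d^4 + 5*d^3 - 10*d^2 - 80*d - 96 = (d + 4)*(d^3 + d^2 - 14*d - 24) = (d - 4)*(d + 4)*(d^2 + 5*d + 6) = (d - 4)*(d + 3)*(d + 4)*(d + 2)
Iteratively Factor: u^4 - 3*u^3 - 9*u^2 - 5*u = (u + 1)*(u^3 - 4*u^2 - 5*u) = (u - 5)*(u + 1)*(u^2 + u) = u*(u - 5)*(u + 1)*(u + 1)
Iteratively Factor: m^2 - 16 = (m - 4)*(m + 4)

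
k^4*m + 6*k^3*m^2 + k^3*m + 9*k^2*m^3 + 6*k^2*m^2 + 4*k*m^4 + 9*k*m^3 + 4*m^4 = (k + m)^2*(k + 4*m)*(k*m + m)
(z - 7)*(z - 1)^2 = z^3 - 9*z^2 + 15*z - 7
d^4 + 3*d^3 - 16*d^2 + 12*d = d*(d - 2)*(d - 1)*(d + 6)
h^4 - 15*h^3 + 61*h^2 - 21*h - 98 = (h - 7)^2*(h - 2)*(h + 1)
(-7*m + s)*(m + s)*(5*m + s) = -35*m^3 - 37*m^2*s - m*s^2 + s^3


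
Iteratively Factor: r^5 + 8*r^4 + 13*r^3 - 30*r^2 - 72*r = (r + 3)*(r^4 + 5*r^3 - 2*r^2 - 24*r) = (r - 2)*(r + 3)*(r^3 + 7*r^2 + 12*r) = (r - 2)*(r + 3)*(r + 4)*(r^2 + 3*r) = r*(r - 2)*(r + 3)*(r + 4)*(r + 3)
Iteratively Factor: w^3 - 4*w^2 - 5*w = (w + 1)*(w^2 - 5*w) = w*(w + 1)*(w - 5)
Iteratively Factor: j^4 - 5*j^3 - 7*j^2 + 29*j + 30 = (j + 1)*(j^3 - 6*j^2 - j + 30) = (j + 1)*(j + 2)*(j^2 - 8*j + 15) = (j - 5)*(j + 1)*(j + 2)*(j - 3)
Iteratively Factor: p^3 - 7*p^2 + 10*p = (p - 5)*(p^2 - 2*p) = (p - 5)*(p - 2)*(p)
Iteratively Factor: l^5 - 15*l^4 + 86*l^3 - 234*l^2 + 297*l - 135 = (l - 3)*(l^4 - 12*l^3 + 50*l^2 - 84*l + 45) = (l - 3)^2*(l^3 - 9*l^2 + 23*l - 15) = (l - 5)*(l - 3)^2*(l^2 - 4*l + 3) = (l - 5)*(l - 3)^2*(l - 1)*(l - 3)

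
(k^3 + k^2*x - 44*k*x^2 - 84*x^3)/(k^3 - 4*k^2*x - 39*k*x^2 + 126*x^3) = (-k - 2*x)/(-k + 3*x)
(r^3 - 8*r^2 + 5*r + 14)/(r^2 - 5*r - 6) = (r^2 - 9*r + 14)/(r - 6)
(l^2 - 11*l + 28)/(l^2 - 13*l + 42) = (l - 4)/(l - 6)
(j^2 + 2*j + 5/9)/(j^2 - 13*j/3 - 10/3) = (9*j^2 + 18*j + 5)/(3*(3*j^2 - 13*j - 10))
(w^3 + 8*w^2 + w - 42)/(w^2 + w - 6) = w + 7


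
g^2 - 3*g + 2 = (g - 2)*(g - 1)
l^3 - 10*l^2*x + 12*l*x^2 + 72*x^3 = (l - 6*x)^2*(l + 2*x)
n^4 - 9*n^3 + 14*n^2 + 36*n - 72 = (n - 6)*(n - 3)*(n - 2)*(n + 2)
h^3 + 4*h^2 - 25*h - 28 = (h - 4)*(h + 1)*(h + 7)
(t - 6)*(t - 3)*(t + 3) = t^3 - 6*t^2 - 9*t + 54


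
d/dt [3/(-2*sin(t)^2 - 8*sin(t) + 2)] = 3*(sin(t) + 2)*cos(t)/(4*sin(t) - cos(t)^2)^2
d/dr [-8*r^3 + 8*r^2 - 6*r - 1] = -24*r^2 + 16*r - 6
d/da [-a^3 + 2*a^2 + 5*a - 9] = -3*a^2 + 4*a + 5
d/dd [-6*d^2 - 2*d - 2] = -12*d - 2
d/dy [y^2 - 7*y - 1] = 2*y - 7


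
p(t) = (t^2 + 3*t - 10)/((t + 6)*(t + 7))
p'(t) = (2*t + 3)/((t + 6)*(t + 7)) - (t^2 + 3*t - 10)/((t + 6)*(t + 7)^2) - (t^2 + 3*t - 10)/((t + 6)^2*(t + 7))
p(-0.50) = -0.31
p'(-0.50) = 0.16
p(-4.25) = -0.97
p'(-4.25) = -0.23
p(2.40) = 0.04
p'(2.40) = 0.09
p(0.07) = -0.23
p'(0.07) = 0.14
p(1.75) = -0.02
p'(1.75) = 0.10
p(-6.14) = -77.07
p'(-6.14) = -383.83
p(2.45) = 0.04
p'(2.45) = 0.09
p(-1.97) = -0.59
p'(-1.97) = 0.22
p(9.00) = 0.41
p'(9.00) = 0.03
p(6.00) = 0.28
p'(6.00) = 0.05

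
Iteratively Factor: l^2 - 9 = (l - 3)*(l + 3)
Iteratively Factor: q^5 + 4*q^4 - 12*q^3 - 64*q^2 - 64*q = (q - 4)*(q^4 + 8*q^3 + 20*q^2 + 16*q) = (q - 4)*(q + 4)*(q^3 + 4*q^2 + 4*q) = (q - 4)*(q + 2)*(q + 4)*(q^2 + 2*q) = q*(q - 4)*(q + 2)*(q + 4)*(q + 2)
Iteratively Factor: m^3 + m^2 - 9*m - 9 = (m + 1)*(m^2 - 9) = (m + 1)*(m + 3)*(m - 3)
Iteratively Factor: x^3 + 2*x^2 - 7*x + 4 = (x + 4)*(x^2 - 2*x + 1) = (x - 1)*(x + 4)*(x - 1)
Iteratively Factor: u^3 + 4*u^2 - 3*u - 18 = (u - 2)*(u^2 + 6*u + 9) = (u - 2)*(u + 3)*(u + 3)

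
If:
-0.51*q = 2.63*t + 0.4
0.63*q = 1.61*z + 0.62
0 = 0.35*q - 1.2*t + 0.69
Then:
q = -1.50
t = 0.14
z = -0.97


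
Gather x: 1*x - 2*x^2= -2*x^2 + x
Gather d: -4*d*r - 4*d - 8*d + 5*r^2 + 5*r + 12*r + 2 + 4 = d*(-4*r - 12) + 5*r^2 + 17*r + 6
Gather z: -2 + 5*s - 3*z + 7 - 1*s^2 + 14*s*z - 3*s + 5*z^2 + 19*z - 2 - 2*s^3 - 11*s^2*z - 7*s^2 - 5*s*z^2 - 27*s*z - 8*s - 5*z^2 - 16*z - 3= -2*s^3 - 8*s^2 - 5*s*z^2 - 6*s + z*(-11*s^2 - 13*s)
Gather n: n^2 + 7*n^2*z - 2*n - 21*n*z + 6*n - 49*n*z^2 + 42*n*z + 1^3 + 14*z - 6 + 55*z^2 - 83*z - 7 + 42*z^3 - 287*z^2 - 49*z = n^2*(7*z + 1) + n*(-49*z^2 + 21*z + 4) + 42*z^3 - 232*z^2 - 118*z - 12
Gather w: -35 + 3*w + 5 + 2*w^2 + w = 2*w^2 + 4*w - 30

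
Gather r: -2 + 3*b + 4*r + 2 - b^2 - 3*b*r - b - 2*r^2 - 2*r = -b^2 + 2*b - 2*r^2 + r*(2 - 3*b)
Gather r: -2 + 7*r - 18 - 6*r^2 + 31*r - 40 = -6*r^2 + 38*r - 60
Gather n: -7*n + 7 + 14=21 - 7*n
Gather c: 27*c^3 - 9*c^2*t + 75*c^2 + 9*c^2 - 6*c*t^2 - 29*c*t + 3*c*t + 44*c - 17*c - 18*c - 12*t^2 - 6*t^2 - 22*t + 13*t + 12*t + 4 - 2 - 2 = 27*c^3 + c^2*(84 - 9*t) + c*(-6*t^2 - 26*t + 9) - 18*t^2 + 3*t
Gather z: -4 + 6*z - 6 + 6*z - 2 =12*z - 12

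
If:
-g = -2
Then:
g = 2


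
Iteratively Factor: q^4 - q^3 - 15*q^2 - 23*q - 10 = (q - 5)*(q^3 + 4*q^2 + 5*q + 2) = (q - 5)*(q + 1)*(q^2 + 3*q + 2) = (q - 5)*(q + 1)*(q + 2)*(q + 1)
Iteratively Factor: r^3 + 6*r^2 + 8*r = (r)*(r^2 + 6*r + 8) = r*(r + 2)*(r + 4)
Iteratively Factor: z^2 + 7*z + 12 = (z + 4)*(z + 3)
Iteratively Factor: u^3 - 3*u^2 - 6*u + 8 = (u - 1)*(u^2 - 2*u - 8) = (u - 4)*(u - 1)*(u + 2)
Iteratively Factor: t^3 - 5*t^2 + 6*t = (t - 3)*(t^2 - 2*t) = t*(t - 3)*(t - 2)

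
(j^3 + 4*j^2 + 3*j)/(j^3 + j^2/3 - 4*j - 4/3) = 3*j*(j^2 + 4*j + 3)/(3*j^3 + j^2 - 12*j - 4)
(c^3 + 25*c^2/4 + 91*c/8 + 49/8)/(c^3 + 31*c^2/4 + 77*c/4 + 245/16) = 2*(c + 1)/(2*c + 5)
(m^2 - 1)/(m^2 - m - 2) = (m - 1)/(m - 2)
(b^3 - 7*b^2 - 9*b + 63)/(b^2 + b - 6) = (b^2 - 10*b + 21)/(b - 2)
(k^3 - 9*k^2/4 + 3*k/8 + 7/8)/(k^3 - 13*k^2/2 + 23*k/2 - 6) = (8*k^2 - 10*k - 7)/(4*(2*k^2 - 11*k + 12))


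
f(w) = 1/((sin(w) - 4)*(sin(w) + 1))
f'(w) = -cos(w)/((sin(w) - 4)*(sin(w) + 1)^2) - cos(w)/((sin(w) - 4)^2*(sin(w) + 1)) = (3 - 2*sin(w))*cos(w)/((sin(w) - 4)^2*(sin(w) + 1)^2)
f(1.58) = -0.17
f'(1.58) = -0.00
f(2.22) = -0.17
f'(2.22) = -0.03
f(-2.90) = -0.31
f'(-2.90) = -0.32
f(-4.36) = -0.17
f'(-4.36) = -0.01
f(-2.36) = -0.72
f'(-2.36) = -1.62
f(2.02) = -0.17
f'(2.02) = -0.01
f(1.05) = -0.17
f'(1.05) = 0.02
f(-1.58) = -4722.20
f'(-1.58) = -1026139.53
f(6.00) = -0.32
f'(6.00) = 0.36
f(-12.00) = -0.19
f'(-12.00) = 0.06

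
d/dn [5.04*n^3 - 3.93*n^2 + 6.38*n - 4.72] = 15.12*n^2 - 7.86*n + 6.38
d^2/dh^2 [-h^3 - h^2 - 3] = -6*h - 2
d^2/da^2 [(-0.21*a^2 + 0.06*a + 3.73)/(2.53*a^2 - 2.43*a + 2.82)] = (-1.81401*a^3 + 152.241738*a^2 - 140.158458*a - 11.691258)/(16.194277*a^6 - 46.662561*a^5 + 98.969805*a^4 - 118.371375*a^3 + 110.31417*a^2 - 57.972996*a + 22.425768)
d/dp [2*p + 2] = 2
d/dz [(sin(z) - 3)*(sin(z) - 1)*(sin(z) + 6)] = (3*sin(z)^2 + 4*sin(z) - 21)*cos(z)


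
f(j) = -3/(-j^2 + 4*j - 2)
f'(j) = -3*(2*j - 4)/(-j^2 + 4*j - 2)^2 = 6*(2 - j)/(j^2 - 4*j + 2)^2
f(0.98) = -3.13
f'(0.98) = 6.65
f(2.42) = -1.65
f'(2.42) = -0.76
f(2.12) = -1.51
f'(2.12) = -0.18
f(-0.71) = 0.56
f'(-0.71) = 0.57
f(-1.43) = 0.31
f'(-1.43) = 0.22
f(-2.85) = 0.14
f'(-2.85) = 0.06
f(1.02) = -2.89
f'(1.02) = 5.44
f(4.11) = 1.22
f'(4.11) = -2.11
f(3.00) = -3.00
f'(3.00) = -6.00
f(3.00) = -3.00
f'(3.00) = -6.00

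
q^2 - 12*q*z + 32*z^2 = (q - 8*z)*(q - 4*z)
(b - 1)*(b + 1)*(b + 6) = b^3 + 6*b^2 - b - 6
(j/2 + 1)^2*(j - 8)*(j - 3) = j^4/4 - 7*j^3/4 - 4*j^2 + 13*j + 24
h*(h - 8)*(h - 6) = h^3 - 14*h^2 + 48*h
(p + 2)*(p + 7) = p^2 + 9*p + 14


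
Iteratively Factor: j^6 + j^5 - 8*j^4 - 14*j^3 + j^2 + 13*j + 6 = (j - 1)*(j^5 + 2*j^4 - 6*j^3 - 20*j^2 - 19*j - 6) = (j - 1)*(j + 1)*(j^4 + j^3 - 7*j^2 - 13*j - 6) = (j - 3)*(j - 1)*(j + 1)*(j^3 + 4*j^2 + 5*j + 2) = (j - 3)*(j - 1)*(j + 1)^2*(j^2 + 3*j + 2) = (j - 3)*(j - 1)*(j + 1)^2*(j + 2)*(j + 1)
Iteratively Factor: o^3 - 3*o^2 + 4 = (o + 1)*(o^2 - 4*o + 4) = (o - 2)*(o + 1)*(o - 2)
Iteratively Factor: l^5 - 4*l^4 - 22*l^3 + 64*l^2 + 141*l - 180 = (l + 3)*(l^4 - 7*l^3 - l^2 + 67*l - 60) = (l - 1)*(l + 3)*(l^3 - 6*l^2 - 7*l + 60) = (l - 1)*(l + 3)^2*(l^2 - 9*l + 20) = (l - 5)*(l - 1)*(l + 3)^2*(l - 4)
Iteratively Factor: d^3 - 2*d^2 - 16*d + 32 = (d - 4)*(d^2 + 2*d - 8) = (d - 4)*(d + 4)*(d - 2)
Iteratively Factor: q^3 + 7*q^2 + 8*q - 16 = (q + 4)*(q^2 + 3*q - 4) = (q + 4)^2*(q - 1)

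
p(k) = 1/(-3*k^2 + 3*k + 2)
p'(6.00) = 0.00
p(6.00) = -0.01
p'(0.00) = -0.75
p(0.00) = 0.50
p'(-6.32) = -0.00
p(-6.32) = -0.01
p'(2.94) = 0.06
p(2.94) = -0.07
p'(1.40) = 52.73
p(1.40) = 3.12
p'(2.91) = 0.07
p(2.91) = -0.07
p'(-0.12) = -1.46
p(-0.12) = 0.63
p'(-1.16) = -0.33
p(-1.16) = -0.18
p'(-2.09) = -0.05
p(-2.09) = -0.06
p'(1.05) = 0.97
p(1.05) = 0.54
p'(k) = (6*k - 3)/(-3*k^2 + 3*k + 2)^2 = 3*(2*k - 1)/(-3*k^2 + 3*k + 2)^2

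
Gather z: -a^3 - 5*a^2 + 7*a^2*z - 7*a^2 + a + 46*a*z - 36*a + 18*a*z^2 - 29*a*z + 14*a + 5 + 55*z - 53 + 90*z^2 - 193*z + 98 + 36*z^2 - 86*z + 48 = -a^3 - 12*a^2 - 21*a + z^2*(18*a + 126) + z*(7*a^2 + 17*a - 224) + 98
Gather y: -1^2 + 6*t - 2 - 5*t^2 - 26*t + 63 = -5*t^2 - 20*t + 60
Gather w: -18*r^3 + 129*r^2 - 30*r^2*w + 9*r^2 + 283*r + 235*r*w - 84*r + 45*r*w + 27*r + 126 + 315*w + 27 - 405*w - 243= -18*r^3 + 138*r^2 + 226*r + w*(-30*r^2 + 280*r - 90) - 90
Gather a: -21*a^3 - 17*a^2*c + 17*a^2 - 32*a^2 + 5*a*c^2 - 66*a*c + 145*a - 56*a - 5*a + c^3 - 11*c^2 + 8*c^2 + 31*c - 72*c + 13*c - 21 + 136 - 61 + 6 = -21*a^3 + a^2*(-17*c - 15) + a*(5*c^2 - 66*c + 84) + c^3 - 3*c^2 - 28*c + 60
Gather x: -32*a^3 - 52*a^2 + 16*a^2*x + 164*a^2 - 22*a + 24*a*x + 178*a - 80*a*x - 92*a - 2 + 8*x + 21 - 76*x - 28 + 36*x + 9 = -32*a^3 + 112*a^2 + 64*a + x*(16*a^2 - 56*a - 32)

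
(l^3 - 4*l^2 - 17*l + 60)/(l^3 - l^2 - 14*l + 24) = (l - 5)/(l - 2)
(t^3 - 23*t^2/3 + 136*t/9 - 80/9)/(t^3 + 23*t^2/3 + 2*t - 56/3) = (3*t^2 - 19*t + 20)/(3*(t^2 + 9*t + 14))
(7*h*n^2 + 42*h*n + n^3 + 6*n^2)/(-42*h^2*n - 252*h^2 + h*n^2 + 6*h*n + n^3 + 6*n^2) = -n/(6*h - n)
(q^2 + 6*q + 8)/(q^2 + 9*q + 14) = (q + 4)/(q + 7)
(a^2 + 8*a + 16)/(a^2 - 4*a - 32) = (a + 4)/(a - 8)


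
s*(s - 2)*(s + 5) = s^3 + 3*s^2 - 10*s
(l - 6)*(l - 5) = l^2 - 11*l + 30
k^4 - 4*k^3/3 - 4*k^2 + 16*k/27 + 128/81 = (k - 8/3)*(k - 2/3)*(k + 2/3)*(k + 4/3)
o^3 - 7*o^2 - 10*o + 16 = (o - 8)*(o - 1)*(o + 2)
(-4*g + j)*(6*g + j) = -24*g^2 + 2*g*j + j^2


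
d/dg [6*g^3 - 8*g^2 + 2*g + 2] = 18*g^2 - 16*g + 2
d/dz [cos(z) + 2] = -sin(z)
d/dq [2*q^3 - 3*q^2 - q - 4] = 6*q^2 - 6*q - 1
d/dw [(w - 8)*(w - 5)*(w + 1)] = 3*w^2 - 24*w + 27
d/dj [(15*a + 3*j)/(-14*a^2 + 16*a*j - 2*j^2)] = 3*(-7*a^2 + 8*a*j - j^2 - 2*(4*a - j)*(5*a + j))/(2*(7*a^2 - 8*a*j + j^2)^2)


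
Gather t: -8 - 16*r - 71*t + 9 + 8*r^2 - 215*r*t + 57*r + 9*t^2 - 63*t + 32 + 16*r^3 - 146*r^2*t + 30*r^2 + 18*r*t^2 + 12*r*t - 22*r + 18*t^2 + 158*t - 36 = 16*r^3 + 38*r^2 + 19*r + t^2*(18*r + 27) + t*(-146*r^2 - 203*r + 24) - 3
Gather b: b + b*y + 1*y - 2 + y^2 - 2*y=b*(y + 1) + y^2 - y - 2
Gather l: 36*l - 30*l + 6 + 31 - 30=6*l + 7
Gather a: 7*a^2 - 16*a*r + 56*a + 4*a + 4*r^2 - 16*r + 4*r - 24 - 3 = 7*a^2 + a*(60 - 16*r) + 4*r^2 - 12*r - 27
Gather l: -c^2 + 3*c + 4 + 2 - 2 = -c^2 + 3*c + 4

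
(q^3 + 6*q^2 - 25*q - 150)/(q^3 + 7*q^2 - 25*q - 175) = (q + 6)/(q + 7)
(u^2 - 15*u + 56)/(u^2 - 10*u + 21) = (u - 8)/(u - 3)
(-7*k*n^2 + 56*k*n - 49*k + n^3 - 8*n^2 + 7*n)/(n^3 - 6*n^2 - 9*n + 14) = (-7*k + n)/(n + 2)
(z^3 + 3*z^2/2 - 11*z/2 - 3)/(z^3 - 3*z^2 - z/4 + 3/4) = 2*(z^2 + z - 6)/(2*z^2 - 7*z + 3)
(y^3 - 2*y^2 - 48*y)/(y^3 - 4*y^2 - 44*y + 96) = y/(y - 2)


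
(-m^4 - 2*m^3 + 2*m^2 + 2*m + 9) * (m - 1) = -m^5 - m^4 + 4*m^3 + 7*m - 9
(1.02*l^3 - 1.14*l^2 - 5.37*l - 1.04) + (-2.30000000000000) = 1.02*l^3 - 1.14*l^2 - 5.37*l - 3.34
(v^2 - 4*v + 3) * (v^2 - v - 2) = v^4 - 5*v^3 + 5*v^2 + 5*v - 6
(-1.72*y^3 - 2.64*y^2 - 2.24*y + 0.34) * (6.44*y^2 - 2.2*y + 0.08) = -11.0768*y^5 - 13.2176*y^4 - 8.7552*y^3 + 6.9064*y^2 - 0.9272*y + 0.0272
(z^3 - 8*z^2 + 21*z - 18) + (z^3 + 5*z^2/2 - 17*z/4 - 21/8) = 2*z^3 - 11*z^2/2 + 67*z/4 - 165/8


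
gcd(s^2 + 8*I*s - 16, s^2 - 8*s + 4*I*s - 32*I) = s + 4*I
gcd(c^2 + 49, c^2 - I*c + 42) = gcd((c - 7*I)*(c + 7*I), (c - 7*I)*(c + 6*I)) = c - 7*I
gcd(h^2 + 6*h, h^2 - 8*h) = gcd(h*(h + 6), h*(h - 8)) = h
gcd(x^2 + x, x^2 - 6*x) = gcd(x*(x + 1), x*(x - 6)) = x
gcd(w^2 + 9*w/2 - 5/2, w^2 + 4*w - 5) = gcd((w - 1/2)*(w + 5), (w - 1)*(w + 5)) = w + 5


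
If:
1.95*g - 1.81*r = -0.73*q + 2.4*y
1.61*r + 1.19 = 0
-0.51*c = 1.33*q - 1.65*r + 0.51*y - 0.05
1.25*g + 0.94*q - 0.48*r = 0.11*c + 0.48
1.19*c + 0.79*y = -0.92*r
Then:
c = -0.10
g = 1.02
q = -1.23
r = -0.74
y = 1.01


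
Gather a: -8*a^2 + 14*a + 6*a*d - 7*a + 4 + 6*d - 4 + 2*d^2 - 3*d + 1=-8*a^2 + a*(6*d + 7) + 2*d^2 + 3*d + 1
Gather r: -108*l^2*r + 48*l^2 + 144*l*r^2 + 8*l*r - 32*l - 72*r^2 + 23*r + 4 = 48*l^2 - 32*l + r^2*(144*l - 72) + r*(-108*l^2 + 8*l + 23) + 4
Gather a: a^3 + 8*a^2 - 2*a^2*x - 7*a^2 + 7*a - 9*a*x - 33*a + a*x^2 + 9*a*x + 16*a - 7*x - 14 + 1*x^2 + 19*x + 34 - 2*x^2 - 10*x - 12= a^3 + a^2*(1 - 2*x) + a*(x^2 - 10) - x^2 + 2*x + 8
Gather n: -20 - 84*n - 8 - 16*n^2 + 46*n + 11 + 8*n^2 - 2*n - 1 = -8*n^2 - 40*n - 18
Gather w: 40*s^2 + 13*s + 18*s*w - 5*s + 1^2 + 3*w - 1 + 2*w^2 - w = 40*s^2 + 8*s + 2*w^2 + w*(18*s + 2)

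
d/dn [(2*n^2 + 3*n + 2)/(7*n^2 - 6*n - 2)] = 3*(-11*n^2 - 12*n + 2)/(49*n^4 - 84*n^3 + 8*n^2 + 24*n + 4)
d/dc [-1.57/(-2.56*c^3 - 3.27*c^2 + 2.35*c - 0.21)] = (-12.0576*c^2 - 10.2678*c + 3.6895)/(2.56*c^3 + 3.27*c^2 - 2.35*c + 0.21)^2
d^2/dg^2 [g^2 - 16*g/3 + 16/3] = 2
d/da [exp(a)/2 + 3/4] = exp(a)/2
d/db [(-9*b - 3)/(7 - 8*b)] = -87/(8*b - 7)^2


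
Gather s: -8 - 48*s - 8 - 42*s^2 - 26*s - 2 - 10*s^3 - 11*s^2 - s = -10*s^3 - 53*s^2 - 75*s - 18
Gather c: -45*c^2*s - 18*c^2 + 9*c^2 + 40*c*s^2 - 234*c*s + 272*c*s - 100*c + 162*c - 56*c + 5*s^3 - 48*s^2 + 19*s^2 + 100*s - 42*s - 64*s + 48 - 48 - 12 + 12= c^2*(-45*s - 9) + c*(40*s^2 + 38*s + 6) + 5*s^3 - 29*s^2 - 6*s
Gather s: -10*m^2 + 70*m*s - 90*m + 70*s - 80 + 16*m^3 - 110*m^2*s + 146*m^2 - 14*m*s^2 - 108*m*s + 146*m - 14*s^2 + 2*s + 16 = 16*m^3 + 136*m^2 + 56*m + s^2*(-14*m - 14) + s*(-110*m^2 - 38*m + 72) - 64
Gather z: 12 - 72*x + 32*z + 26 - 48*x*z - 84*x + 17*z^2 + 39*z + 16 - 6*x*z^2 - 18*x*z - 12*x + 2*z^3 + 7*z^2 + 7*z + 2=-168*x + 2*z^3 + z^2*(24 - 6*x) + z*(78 - 66*x) + 56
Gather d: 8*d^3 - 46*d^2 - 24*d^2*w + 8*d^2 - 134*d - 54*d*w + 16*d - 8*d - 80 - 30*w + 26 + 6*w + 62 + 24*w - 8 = 8*d^3 + d^2*(-24*w - 38) + d*(-54*w - 126)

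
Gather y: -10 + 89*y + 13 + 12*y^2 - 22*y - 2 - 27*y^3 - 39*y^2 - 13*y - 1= -27*y^3 - 27*y^2 + 54*y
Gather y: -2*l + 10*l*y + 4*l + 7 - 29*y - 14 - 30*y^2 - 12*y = 2*l - 30*y^2 + y*(10*l - 41) - 7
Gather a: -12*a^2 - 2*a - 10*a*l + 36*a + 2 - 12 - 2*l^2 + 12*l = -12*a^2 + a*(34 - 10*l) - 2*l^2 + 12*l - 10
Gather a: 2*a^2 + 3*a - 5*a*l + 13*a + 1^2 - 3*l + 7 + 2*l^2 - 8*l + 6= 2*a^2 + a*(16 - 5*l) + 2*l^2 - 11*l + 14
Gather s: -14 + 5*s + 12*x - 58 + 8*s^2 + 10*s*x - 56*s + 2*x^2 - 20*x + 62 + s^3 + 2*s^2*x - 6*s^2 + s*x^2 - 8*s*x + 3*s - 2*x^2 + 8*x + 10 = s^3 + s^2*(2*x + 2) + s*(x^2 + 2*x - 48)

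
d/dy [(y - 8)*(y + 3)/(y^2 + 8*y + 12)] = (13*y^2 + 72*y + 132)/(y^4 + 16*y^3 + 88*y^2 + 192*y + 144)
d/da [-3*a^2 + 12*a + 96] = 12 - 6*a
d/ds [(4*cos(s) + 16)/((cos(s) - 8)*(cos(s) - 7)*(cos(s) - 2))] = 2*(-269*cos(s) - 5*cos(2*s) + cos(3*s) + 907)*sin(s)/((cos(s) - 8)^2*(cos(s) - 7)^2*(cos(s) - 2)^2)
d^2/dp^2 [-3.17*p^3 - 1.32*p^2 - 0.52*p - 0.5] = -19.02*p - 2.64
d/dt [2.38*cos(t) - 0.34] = -2.38*sin(t)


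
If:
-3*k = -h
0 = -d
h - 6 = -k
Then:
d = 0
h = 9/2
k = 3/2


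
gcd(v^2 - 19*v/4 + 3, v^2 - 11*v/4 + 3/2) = v - 3/4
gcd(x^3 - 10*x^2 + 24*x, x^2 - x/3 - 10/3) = 1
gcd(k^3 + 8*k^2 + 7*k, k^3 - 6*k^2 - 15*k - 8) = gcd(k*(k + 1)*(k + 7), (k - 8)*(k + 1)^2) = k + 1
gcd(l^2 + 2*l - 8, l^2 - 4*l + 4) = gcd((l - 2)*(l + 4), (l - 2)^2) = l - 2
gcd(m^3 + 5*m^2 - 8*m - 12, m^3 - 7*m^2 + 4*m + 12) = m^2 - m - 2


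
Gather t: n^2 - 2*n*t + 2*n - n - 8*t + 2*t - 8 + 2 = n^2 + n + t*(-2*n - 6) - 6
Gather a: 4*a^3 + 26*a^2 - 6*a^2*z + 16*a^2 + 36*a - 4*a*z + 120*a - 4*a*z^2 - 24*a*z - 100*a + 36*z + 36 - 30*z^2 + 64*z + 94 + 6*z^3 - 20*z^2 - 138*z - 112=4*a^3 + a^2*(42 - 6*z) + a*(-4*z^2 - 28*z + 56) + 6*z^3 - 50*z^2 - 38*z + 18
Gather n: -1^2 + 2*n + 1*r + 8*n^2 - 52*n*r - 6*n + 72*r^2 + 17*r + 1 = 8*n^2 + n*(-52*r - 4) + 72*r^2 + 18*r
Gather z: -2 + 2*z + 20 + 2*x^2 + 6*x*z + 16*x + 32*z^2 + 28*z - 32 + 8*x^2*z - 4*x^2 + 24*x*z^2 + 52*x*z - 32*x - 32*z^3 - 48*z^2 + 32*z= -2*x^2 - 16*x - 32*z^3 + z^2*(24*x - 16) + z*(8*x^2 + 58*x + 62) - 14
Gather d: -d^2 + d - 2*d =-d^2 - d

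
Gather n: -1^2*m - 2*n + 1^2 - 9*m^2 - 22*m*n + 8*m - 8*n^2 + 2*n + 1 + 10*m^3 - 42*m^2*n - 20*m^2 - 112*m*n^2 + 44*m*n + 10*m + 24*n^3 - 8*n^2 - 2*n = 10*m^3 - 29*m^2 + 17*m + 24*n^3 + n^2*(-112*m - 16) + n*(-42*m^2 + 22*m - 2) + 2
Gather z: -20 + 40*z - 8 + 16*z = 56*z - 28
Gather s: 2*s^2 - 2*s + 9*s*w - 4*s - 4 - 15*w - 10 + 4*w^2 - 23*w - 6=2*s^2 + s*(9*w - 6) + 4*w^2 - 38*w - 20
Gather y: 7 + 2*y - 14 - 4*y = -2*y - 7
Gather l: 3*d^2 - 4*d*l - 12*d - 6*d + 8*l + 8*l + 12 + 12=3*d^2 - 18*d + l*(16 - 4*d) + 24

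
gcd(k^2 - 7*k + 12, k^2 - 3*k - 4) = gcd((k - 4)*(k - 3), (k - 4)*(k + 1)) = k - 4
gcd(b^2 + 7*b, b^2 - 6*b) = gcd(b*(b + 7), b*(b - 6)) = b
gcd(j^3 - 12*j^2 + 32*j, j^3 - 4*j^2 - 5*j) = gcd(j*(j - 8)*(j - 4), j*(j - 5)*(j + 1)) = j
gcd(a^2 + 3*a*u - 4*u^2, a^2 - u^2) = -a + u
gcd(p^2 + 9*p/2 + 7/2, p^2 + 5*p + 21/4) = p + 7/2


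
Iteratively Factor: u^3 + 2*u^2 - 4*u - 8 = (u + 2)*(u^2 - 4) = (u + 2)^2*(u - 2)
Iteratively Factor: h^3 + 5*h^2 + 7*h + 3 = (h + 1)*(h^2 + 4*h + 3) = (h + 1)*(h + 3)*(h + 1)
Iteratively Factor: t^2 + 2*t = (t)*(t + 2)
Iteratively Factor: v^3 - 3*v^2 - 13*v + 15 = (v - 1)*(v^2 - 2*v - 15) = (v - 1)*(v + 3)*(v - 5)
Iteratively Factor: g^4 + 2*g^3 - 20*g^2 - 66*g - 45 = (g + 1)*(g^3 + g^2 - 21*g - 45) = (g + 1)*(g + 3)*(g^2 - 2*g - 15) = (g - 5)*(g + 1)*(g + 3)*(g + 3)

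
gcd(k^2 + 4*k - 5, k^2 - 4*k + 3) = k - 1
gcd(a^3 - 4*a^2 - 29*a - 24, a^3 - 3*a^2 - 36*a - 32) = a^2 - 7*a - 8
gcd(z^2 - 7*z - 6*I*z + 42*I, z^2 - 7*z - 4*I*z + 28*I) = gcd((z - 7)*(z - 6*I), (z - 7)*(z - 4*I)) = z - 7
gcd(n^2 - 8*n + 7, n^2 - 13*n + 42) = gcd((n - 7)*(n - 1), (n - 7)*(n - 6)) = n - 7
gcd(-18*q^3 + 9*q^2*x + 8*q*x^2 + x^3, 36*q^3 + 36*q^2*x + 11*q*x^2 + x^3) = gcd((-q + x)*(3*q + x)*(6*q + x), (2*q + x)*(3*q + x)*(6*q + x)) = 18*q^2 + 9*q*x + x^2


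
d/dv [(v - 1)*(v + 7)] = 2*v + 6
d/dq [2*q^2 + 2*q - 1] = 4*q + 2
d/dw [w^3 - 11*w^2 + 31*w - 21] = 3*w^2 - 22*w + 31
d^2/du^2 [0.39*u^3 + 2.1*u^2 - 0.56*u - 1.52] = 2.34*u + 4.2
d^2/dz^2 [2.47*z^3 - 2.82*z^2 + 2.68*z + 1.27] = 14.82*z - 5.64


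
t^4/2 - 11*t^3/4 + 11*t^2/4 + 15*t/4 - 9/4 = (t/2 + 1/2)*(t - 3)^2*(t - 1/2)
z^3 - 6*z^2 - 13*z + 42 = (z - 7)*(z - 2)*(z + 3)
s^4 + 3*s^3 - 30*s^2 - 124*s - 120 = (s - 6)*(s + 2)^2*(s + 5)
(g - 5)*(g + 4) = g^2 - g - 20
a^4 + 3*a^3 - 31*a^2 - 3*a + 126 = (a - 3)^2*(a + 2)*(a + 7)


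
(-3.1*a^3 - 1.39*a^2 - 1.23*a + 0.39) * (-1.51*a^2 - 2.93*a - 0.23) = 4.681*a^5 + 11.1819*a^4 + 6.643*a^3 + 3.3347*a^2 - 0.8598*a - 0.0897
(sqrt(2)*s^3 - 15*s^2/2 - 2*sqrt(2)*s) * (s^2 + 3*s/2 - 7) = sqrt(2)*s^5 - 15*s^4/2 + 3*sqrt(2)*s^4/2 - 9*sqrt(2)*s^3 - 45*s^3/4 - 3*sqrt(2)*s^2 + 105*s^2/2 + 14*sqrt(2)*s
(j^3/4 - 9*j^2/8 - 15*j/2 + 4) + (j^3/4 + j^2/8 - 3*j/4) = j^3/2 - j^2 - 33*j/4 + 4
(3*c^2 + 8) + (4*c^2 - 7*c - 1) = 7*c^2 - 7*c + 7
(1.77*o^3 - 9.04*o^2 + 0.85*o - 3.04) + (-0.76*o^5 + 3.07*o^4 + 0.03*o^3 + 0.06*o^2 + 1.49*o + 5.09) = -0.76*o^5 + 3.07*o^4 + 1.8*o^3 - 8.98*o^2 + 2.34*o + 2.05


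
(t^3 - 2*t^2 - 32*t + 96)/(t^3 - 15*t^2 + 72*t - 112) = (t + 6)/(t - 7)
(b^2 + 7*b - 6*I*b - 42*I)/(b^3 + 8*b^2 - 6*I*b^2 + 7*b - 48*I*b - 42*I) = 1/(b + 1)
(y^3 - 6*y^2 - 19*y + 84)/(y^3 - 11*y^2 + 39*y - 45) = (y^2 - 3*y - 28)/(y^2 - 8*y + 15)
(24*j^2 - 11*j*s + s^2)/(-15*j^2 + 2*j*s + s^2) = (-8*j + s)/(5*j + s)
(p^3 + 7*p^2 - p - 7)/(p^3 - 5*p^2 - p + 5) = (p + 7)/(p - 5)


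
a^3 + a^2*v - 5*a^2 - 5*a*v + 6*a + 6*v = (a - 3)*(a - 2)*(a + v)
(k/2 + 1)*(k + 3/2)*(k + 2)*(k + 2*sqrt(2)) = k^4/2 + sqrt(2)*k^3 + 11*k^3/4 + 5*k^2 + 11*sqrt(2)*k^2/2 + 3*k + 10*sqrt(2)*k + 6*sqrt(2)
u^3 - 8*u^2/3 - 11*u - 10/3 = (u - 5)*(u + 1/3)*(u + 2)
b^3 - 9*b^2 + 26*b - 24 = (b - 4)*(b - 3)*(b - 2)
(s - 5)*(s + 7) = s^2 + 2*s - 35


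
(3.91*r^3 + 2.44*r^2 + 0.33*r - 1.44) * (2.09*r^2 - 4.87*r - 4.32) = 8.1719*r^5 - 13.9421*r^4 - 28.0843*r^3 - 15.1575*r^2 + 5.5872*r + 6.2208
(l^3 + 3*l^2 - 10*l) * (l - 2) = l^4 + l^3 - 16*l^2 + 20*l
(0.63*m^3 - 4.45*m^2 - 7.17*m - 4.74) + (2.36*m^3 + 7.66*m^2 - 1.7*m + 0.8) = 2.99*m^3 + 3.21*m^2 - 8.87*m - 3.94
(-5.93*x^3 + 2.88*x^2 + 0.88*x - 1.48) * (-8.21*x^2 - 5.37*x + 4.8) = 48.6853*x^5 + 8.1993*x^4 - 51.1544*x^3 + 21.2492*x^2 + 12.1716*x - 7.104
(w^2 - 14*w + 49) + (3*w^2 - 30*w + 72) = 4*w^2 - 44*w + 121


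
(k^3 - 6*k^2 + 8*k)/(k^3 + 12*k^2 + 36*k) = (k^2 - 6*k + 8)/(k^2 + 12*k + 36)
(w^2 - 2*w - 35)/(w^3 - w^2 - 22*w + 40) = (w - 7)/(w^2 - 6*w + 8)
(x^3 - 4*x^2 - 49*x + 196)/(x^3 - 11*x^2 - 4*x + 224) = (x^2 + 3*x - 28)/(x^2 - 4*x - 32)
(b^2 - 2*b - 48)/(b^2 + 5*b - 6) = (b - 8)/(b - 1)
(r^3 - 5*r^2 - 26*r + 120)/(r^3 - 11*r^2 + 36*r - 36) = (r^2 + r - 20)/(r^2 - 5*r + 6)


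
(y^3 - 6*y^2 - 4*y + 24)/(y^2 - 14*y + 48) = (y^2 - 4)/(y - 8)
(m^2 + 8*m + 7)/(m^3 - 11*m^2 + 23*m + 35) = (m + 7)/(m^2 - 12*m + 35)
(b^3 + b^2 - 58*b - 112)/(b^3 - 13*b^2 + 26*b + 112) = (b + 7)/(b - 7)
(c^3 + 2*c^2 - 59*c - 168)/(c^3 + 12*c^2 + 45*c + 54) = (c^2 - c - 56)/(c^2 + 9*c + 18)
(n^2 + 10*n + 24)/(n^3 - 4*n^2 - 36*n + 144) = (n + 4)/(n^2 - 10*n + 24)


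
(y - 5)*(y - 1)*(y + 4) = y^3 - 2*y^2 - 19*y + 20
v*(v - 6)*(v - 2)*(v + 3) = v^4 - 5*v^3 - 12*v^2 + 36*v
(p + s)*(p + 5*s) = p^2 + 6*p*s + 5*s^2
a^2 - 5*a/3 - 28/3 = (a - 4)*(a + 7/3)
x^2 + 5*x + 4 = (x + 1)*(x + 4)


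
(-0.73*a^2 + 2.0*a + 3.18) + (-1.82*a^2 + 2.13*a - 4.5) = -2.55*a^2 + 4.13*a - 1.32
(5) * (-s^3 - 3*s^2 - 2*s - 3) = -5*s^3 - 15*s^2 - 10*s - 15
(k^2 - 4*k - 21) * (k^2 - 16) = k^4 - 4*k^3 - 37*k^2 + 64*k + 336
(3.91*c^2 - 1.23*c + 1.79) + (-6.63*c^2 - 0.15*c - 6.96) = -2.72*c^2 - 1.38*c - 5.17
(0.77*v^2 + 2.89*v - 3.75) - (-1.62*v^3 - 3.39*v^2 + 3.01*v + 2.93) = 1.62*v^3 + 4.16*v^2 - 0.12*v - 6.68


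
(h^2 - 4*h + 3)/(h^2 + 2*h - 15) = (h - 1)/(h + 5)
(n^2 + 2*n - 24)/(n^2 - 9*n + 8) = (n^2 + 2*n - 24)/(n^2 - 9*n + 8)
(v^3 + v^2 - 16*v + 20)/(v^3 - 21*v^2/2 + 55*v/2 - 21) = 2*(v^2 + 3*v - 10)/(2*v^2 - 17*v + 21)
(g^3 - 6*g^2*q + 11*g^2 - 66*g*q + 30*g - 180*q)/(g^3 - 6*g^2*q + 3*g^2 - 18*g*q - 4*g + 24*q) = (g^2 + 11*g + 30)/(g^2 + 3*g - 4)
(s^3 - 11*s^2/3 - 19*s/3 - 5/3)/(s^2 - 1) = (3*s^2 - 14*s - 5)/(3*(s - 1))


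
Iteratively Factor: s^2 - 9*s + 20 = (s - 5)*(s - 4)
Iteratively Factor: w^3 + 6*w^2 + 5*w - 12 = (w - 1)*(w^2 + 7*w + 12) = (w - 1)*(w + 4)*(w + 3)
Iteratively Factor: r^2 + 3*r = (r)*(r + 3)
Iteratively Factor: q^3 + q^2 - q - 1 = (q + 1)*(q^2 - 1) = (q - 1)*(q + 1)*(q + 1)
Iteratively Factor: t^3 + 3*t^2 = (t + 3)*(t^2) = t*(t + 3)*(t)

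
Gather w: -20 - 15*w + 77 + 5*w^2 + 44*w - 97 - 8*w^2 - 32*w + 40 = -3*w^2 - 3*w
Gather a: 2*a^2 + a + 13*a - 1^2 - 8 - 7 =2*a^2 + 14*a - 16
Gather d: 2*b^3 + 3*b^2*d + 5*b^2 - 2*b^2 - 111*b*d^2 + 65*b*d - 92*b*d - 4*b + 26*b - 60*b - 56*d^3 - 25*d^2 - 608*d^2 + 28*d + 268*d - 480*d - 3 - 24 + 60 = 2*b^3 + 3*b^2 - 38*b - 56*d^3 + d^2*(-111*b - 633) + d*(3*b^2 - 27*b - 184) + 33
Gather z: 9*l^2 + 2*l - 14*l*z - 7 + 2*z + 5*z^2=9*l^2 + 2*l + 5*z^2 + z*(2 - 14*l) - 7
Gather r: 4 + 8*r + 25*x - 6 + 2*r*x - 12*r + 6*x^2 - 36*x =r*(2*x - 4) + 6*x^2 - 11*x - 2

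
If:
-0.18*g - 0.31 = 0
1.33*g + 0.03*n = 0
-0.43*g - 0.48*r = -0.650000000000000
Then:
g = -1.72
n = 76.35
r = 2.90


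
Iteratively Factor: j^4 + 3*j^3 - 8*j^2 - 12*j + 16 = (j - 2)*(j^3 + 5*j^2 + 2*j - 8) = (j - 2)*(j + 4)*(j^2 + j - 2) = (j - 2)*(j - 1)*(j + 4)*(j + 2)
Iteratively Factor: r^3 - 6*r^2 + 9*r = (r - 3)*(r^2 - 3*r) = r*(r - 3)*(r - 3)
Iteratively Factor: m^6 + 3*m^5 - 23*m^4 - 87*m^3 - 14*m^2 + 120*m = (m)*(m^5 + 3*m^4 - 23*m^3 - 87*m^2 - 14*m + 120) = m*(m - 1)*(m^4 + 4*m^3 - 19*m^2 - 106*m - 120) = m*(m - 5)*(m - 1)*(m^3 + 9*m^2 + 26*m + 24) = m*(m - 5)*(m - 1)*(m + 2)*(m^2 + 7*m + 12) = m*(m - 5)*(m - 1)*(m + 2)*(m + 3)*(m + 4)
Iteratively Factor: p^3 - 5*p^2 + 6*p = (p - 3)*(p^2 - 2*p) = p*(p - 3)*(p - 2)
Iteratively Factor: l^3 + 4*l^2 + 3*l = (l + 1)*(l^2 + 3*l) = l*(l + 1)*(l + 3)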